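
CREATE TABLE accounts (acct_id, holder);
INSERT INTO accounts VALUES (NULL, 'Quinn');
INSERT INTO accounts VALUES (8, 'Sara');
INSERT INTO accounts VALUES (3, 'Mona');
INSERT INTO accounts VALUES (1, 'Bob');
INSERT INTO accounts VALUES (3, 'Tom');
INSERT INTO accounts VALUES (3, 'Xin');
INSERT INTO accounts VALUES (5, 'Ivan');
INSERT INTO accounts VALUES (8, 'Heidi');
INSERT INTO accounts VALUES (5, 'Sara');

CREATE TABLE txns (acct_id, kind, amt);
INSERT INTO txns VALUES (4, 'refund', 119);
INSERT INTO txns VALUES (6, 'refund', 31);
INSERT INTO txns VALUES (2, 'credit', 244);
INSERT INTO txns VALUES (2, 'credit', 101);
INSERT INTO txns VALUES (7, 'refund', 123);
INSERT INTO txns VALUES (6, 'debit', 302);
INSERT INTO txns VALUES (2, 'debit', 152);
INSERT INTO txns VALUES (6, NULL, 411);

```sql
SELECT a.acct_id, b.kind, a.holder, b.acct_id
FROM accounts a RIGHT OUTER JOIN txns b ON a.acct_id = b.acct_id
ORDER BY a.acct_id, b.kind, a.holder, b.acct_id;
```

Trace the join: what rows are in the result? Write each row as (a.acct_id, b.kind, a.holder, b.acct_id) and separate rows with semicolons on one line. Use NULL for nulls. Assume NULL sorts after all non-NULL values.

(NULL, credit, NULL, 2); (NULL, credit, NULL, 2); (NULL, debit, NULL, 2); (NULL, debit, NULL, 6); (NULL, refund, NULL, 4); (NULL, refund, NULL, 6); (NULL, refund, NULL, 7); (NULL, NULL, NULL, 6)

RIGHT JOIN keeps every row from `txns`; unmatched rows get NULL for `accounts`'s columns.
Matching on a.acct_id = b.acct_id. A NULL in a compared column never satisfies the condition.
- a[0] acct_id=NULL → no match.
- a[1] acct_id=8 → no match.
- a[2] acct_id=3 → no match.
- a[3] acct_id=1 → no match.
- a[4] acct_id=3 → no match.
- a[5] acct_id=3 → no match.
- a[6] acct_id=5 → no match.
- a[7] acct_id=8 → no match.
- a[8] acct_id=5 → no match.
- 8 row(s) from b found no a partner → padded with NULL.
After projecting and ordering:
a.acct_id | b.kind | a.holder | b.acct_id
NULL | credit | NULL | 2
NULL | credit | NULL | 2
NULL | debit | NULL | 2
NULL | debit | NULL | 6
NULL | refund | NULL | 4
NULL | refund | NULL | 6
NULL | refund | NULL | 7
NULL | NULL | NULL | 6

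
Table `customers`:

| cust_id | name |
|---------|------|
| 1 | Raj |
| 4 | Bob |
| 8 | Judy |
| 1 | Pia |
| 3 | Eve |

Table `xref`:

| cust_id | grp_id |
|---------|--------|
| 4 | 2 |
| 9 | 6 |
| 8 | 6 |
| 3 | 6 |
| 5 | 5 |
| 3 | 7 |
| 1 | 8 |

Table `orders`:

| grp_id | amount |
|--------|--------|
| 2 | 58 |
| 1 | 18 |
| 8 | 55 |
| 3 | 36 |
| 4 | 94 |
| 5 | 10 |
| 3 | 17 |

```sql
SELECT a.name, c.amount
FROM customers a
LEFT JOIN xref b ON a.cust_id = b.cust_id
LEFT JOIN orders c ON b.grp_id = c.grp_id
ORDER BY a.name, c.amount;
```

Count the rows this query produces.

Evaluate left to right. First `customers a LEFT JOIN xref b` on cust_id: 6 row(s).
Then LEFT JOIN `orders c` on grp_id: each of those 6 rows is kept; rows whose b.grp_id has no match in c get NULL for c's columns.
Result: 6 row(s).

6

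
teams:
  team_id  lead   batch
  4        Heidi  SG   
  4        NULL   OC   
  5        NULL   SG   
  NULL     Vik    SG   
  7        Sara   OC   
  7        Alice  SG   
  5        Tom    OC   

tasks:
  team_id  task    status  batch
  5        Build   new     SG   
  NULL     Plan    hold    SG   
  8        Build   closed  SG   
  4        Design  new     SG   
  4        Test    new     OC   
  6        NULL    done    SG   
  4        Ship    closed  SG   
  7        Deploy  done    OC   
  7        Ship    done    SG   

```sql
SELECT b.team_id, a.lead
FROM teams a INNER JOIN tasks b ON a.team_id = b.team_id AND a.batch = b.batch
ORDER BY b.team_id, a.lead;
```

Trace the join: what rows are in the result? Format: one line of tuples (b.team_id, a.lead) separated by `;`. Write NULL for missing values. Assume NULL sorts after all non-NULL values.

(4, Heidi); (4, Heidi); (4, NULL); (5, NULL); (7, Alice); (7, Sara)

INNER JOIN keeps only pairs where the ON condition holds.
Matching on a.team_id = b.team_id AND a.batch = b.batch. A NULL in a compared column never satisfies the condition.
- a row (team_id=4, batch=SG): matches 2 b row(s) → 2 output row(s).
- a row (team_id=4, batch=OC): matches 1 b row(s) → 1 output row(s).
- a row (team_id=5, batch=SG): matches 1 b row(s) → 1 output row(s).
- a row (team_id=NULL, batch=SG): no match → dropped.
- a row (team_id=7, batch=OC): matches 1 b row(s) → 1 output row(s).
- a row (team_id=7, batch=SG): matches 1 b row(s) → 1 output row(s).
- a row (team_id=5, batch=OC): no match → dropped.
After projecting and ordering:
b.team_id | a.lead
4 | Heidi
4 | Heidi
4 | NULL
5 | NULL
7 | Alice
7 | Sara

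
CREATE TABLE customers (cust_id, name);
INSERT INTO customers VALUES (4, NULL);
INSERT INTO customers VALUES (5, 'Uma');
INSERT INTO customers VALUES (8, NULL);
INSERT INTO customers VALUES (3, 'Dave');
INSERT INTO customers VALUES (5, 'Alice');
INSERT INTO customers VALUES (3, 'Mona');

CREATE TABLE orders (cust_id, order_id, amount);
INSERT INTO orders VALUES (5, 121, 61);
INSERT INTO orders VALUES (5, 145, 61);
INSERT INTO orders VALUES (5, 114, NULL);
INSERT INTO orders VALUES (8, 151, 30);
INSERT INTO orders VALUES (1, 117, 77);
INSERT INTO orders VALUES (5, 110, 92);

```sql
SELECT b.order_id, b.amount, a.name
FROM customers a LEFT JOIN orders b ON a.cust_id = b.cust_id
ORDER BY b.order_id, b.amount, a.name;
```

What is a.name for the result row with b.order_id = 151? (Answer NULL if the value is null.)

LEFT JOIN keeps every row from `customers`; unmatched rows get NULL for `orders`'s columns.
Matching on a.cust_id = b.cust_id.
- a row (cust_id=4): no match → kept, b columns NULL.
- a row (cust_id=5): matches 4 b row(s) → 4 output row(s).
- a row (cust_id=8): matches 1 b row(s) → 1 output row(s).
- a row (cust_id=3): no match → kept, b columns NULL.
- a row (cust_id=5): matches 4 b row(s) → 4 output row(s).
- a row (cust_id=3): no match → kept, b columns NULL.

NULL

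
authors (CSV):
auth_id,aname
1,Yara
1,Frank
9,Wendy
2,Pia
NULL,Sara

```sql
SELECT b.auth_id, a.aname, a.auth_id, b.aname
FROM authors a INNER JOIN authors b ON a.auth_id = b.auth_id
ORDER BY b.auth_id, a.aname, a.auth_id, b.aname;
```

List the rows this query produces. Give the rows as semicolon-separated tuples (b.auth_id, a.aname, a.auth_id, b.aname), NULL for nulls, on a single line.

(1, Frank, 1, Frank); (1, Frank, 1, Yara); (1, Yara, 1, Frank); (1, Yara, 1, Yara); (2, Pia, 2, Pia); (9, Wendy, 9, Wendy)

INNER JOIN keeps only pairs where the ON condition holds.
Matching on a.auth_id = b.auth_id. A NULL in a compared column never satisfies the condition.
- a (auth_id=1) pairs with 2 row(s) of b.
- a (auth_id=1) pairs with 2 row(s) of b.
- a (auth_id=9) pairs with 1 row(s) of b.
- a (auth_id=2) pairs with 1 row(s) of b.
- a (auth_id=NULL) has no partner → excluded.
After projecting and ordering:
b.auth_id | a.aname | a.auth_id | b.aname
1 | Frank | 1 | Frank
1 | Frank | 1 | Yara
1 | Yara | 1 | Frank
1 | Yara | 1 | Yara
2 | Pia | 2 | Pia
9 | Wendy | 9 | Wendy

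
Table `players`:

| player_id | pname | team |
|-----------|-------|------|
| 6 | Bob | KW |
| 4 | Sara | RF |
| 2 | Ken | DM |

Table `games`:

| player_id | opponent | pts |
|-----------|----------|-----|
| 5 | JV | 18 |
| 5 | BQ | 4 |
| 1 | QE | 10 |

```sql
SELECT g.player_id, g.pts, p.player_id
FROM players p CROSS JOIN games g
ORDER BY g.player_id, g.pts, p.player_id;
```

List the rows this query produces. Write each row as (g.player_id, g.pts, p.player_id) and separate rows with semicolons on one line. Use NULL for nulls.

(1, 10, 2); (1, 10, 4); (1, 10, 6); (5, 4, 2); (5, 4, 4); (5, 4, 6); (5, 18, 2); (5, 18, 4); (5, 18, 6)

CROSS JOIN pairs every row of `players` with every row of `games`: 3 × 3 = 9 rows.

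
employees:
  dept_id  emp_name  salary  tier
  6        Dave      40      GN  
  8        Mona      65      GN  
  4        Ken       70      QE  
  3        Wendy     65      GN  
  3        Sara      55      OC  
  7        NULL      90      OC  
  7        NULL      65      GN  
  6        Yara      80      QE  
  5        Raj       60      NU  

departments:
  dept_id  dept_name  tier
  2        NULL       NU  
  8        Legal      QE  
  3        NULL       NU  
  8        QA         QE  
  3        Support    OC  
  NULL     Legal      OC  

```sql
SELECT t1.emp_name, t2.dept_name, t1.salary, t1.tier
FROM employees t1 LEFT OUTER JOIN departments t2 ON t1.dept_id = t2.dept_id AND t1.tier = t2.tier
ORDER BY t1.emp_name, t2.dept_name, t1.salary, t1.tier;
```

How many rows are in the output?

LEFT JOIN keeps every row from `employees`; unmatched rows get NULL for `departments`'s columns.
Matching on t1.dept_id = t2.dept_id AND t1.tier = t2.tier. A NULL in a compared column never satisfies the condition.
- t1 (dept_id=6, tier=GN) has no partner → padded with NULL.
- t1 (dept_id=8, tier=GN) has no partner → padded with NULL.
- t1 (dept_id=4, tier=QE) has no partner → padded with NULL.
- t1 (dept_id=3, tier=GN) has no partner → padded with NULL.
- t1 (dept_id=3, tier=OC) pairs with 1 row(s) of t2.
- t1 (dept_id=7, tier=OC) has no partner → padded with NULL.
- t1 (dept_id=7, tier=GN) has no partner → padded with NULL.
- t1 (dept_id=6, tier=QE) has no partner → padded with NULL.
- t1 (dept_id=5, tier=NU) has no partner → padded with NULL.
Total: 1 matched + 8 padded = 9 rows.

9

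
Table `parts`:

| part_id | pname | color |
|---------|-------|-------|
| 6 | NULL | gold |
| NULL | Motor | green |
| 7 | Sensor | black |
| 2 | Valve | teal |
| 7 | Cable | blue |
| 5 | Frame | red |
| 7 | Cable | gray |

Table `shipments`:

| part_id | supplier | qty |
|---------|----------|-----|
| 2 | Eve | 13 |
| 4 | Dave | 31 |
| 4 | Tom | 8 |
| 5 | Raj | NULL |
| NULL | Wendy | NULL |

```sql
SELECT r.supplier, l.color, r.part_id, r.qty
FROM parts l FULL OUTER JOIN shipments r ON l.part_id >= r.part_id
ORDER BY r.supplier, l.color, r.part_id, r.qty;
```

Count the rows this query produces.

23

FULL OUTER JOIN keeps every row from both sides; unmatched rows get NULL for the other side's columns.
Matching on l.part_id >= r.part_id. A NULL in a compared column never satisfies the condition.
Matched pairs: 21; unmatched l rows kept: 1; unmatched r rows kept: 1.
Total: 21 matched + 2 padded = 23 rows.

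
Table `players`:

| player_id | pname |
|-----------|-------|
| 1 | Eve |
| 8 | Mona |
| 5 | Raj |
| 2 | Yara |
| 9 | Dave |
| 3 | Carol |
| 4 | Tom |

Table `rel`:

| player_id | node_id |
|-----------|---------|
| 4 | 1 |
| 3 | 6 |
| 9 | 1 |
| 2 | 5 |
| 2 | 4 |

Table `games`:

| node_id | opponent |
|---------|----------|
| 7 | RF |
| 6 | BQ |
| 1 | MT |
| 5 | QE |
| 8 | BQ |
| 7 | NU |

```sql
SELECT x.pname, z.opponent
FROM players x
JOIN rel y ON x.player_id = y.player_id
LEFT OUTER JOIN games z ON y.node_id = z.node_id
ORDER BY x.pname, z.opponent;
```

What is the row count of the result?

Evaluate left to right. First `players x INNER JOIN rel y` on player_id: 5 row(s).
Then LEFT JOIN `games z` on node_id: each of those 5 rows is kept; rows whose y.node_id has no match in z get NULL for z's columns.
Result: 5 row(s).

5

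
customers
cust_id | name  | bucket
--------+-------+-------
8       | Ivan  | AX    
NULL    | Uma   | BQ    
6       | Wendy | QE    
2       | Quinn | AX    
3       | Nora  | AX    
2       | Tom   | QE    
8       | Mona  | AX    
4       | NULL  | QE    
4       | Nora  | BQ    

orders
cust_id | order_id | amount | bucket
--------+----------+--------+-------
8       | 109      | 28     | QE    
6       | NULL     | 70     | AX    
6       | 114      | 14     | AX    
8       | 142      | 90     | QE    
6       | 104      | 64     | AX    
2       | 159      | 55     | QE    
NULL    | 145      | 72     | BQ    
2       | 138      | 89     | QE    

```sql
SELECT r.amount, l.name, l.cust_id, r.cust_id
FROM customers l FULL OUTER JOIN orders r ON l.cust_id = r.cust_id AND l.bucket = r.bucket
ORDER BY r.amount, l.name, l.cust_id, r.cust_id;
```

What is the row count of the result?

FULL OUTER JOIN keeps every row from both sides; unmatched rows get NULL for the other side's columns.
Matching on l.cust_id = r.cust_id AND l.bucket = r.bucket. A NULL in a compared column never satisfies the condition.
Matched pairs: 2; unmatched l rows kept: 8; unmatched r rows kept: 6.
Total: 2 matched + 14 padded = 16 rows.

16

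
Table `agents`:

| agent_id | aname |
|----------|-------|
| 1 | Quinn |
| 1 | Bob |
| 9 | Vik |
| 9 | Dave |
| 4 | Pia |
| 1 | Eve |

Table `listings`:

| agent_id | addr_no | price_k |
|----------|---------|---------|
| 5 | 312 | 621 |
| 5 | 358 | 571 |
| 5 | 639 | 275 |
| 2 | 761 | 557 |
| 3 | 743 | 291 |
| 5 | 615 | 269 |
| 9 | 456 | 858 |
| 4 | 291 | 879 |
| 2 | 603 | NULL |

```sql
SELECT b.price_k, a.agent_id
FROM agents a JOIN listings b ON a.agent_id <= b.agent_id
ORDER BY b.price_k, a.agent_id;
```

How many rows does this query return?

INNER JOIN keeps only pairs where the ON condition holds.
Matching on a.agent_id <= b.agent_id.
Matched pairs: 35.
Total: 35 rows.

35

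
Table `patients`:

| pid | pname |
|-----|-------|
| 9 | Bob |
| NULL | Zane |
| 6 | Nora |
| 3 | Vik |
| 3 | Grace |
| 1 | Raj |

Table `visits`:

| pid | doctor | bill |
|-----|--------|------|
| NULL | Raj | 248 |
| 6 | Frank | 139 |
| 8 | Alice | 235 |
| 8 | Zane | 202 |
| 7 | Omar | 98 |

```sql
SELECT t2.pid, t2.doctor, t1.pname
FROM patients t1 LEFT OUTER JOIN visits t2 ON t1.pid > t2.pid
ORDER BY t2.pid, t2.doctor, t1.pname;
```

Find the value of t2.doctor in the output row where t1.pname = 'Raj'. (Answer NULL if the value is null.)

NULL

LEFT JOIN keeps every row from `patients`; unmatched rows get NULL for `visits`'s columns.
Matching on t1.pid > t2.pid. A NULL in a compared column never satisfies the condition.
Matched pairs: 4; unmatched t1 rows kept: 5.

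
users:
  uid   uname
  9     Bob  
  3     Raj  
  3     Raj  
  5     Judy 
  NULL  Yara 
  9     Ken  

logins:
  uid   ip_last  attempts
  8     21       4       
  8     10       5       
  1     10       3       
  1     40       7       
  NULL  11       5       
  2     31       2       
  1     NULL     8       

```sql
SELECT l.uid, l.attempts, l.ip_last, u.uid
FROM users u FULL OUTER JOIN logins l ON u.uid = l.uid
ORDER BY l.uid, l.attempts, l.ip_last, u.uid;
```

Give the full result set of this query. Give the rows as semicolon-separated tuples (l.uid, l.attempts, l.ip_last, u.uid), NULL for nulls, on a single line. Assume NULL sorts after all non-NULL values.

(1, 3, 10, NULL); (1, 7, 40, NULL); (1, 8, NULL, NULL); (2, 2, 31, NULL); (8, 4, 21, NULL); (8, 5, 10, NULL); (NULL, 5, 11, NULL); (NULL, NULL, NULL, 3); (NULL, NULL, NULL, 3); (NULL, NULL, NULL, 5); (NULL, NULL, NULL, 9); (NULL, NULL, NULL, 9); (NULL, NULL, NULL, NULL)

FULL OUTER JOIN keeps every row from both sides; unmatched rows get NULL for the other side's columns.
Matching on u.uid = l.uid. A NULL in a compared column never satisfies the condition.
- uid=9: no l row matches, row kept with l columns NULL.
- uid=3: no l row matches, row kept with l columns NULL.
- uid=3: no l row matches, row kept with l columns NULL.
- uid=5: no l row matches, row kept with l columns NULL.
- uid=NULL: no l row matches, row kept with l columns NULL.
- uid=9: no l row matches, row kept with l columns NULL.
- 7 l row(s) had no u match → kept, u columns NULL.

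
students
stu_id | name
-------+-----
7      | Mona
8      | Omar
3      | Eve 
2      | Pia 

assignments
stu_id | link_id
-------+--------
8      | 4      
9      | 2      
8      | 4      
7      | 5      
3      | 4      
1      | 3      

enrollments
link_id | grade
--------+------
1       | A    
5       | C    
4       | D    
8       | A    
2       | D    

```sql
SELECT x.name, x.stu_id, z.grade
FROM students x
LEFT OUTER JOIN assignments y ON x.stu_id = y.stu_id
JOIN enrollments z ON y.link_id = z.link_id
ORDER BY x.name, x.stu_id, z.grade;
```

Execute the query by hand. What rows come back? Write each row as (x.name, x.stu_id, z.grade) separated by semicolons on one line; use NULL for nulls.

(Eve, 3, D); (Mona, 7, C); (Omar, 8, D); (Omar, 8, D)

Evaluate left to right. First `students x LEFT JOIN assignments y` on stu_id: 5 row(s).
Then INNER JOIN `enrollments z` on link_id: keep only rows whose y.link_id appears in z.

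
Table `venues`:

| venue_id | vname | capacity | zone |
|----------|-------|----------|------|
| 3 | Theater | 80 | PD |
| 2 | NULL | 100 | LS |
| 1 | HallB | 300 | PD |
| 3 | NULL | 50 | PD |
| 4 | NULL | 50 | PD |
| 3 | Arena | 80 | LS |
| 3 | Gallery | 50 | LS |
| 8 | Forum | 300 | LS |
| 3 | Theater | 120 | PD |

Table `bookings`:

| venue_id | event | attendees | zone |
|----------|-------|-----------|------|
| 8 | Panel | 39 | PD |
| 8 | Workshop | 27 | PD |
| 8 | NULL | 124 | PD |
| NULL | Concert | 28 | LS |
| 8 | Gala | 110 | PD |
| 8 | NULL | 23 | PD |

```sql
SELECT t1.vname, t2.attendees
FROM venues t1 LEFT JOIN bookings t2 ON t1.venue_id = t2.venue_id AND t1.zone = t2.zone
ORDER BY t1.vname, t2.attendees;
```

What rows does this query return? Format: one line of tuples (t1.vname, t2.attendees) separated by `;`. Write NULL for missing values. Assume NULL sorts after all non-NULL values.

(Arena, NULL); (Forum, NULL); (Gallery, NULL); (HallB, NULL); (Theater, NULL); (Theater, NULL); (NULL, NULL); (NULL, NULL); (NULL, NULL)

LEFT JOIN keeps every row from `venues`; unmatched rows get NULL for `bookings`'s columns.
Matching on t1.venue_id = t2.venue_id AND t1.zone = t2.zone. A NULL in a compared column never satisfies the condition.
- t1 (venue_id=3, zone=PD) has no partner → padded with NULL.
- t1 (venue_id=2, zone=LS) has no partner → padded with NULL.
- t1 (venue_id=1, zone=PD) has no partner → padded with NULL.
- t1 (venue_id=3, zone=PD) has no partner → padded with NULL.
- t1 (venue_id=4, zone=PD) has no partner → padded with NULL.
- t1 (venue_id=3, zone=LS) has no partner → padded with NULL.
- t1 (venue_id=3, zone=LS) has no partner → padded with NULL.
- t1 (venue_id=8, zone=LS) has no partner → padded with NULL.
- t1 (venue_id=3, zone=PD) has no partner → padded with NULL.
After projecting and ordering:
t1.vname | t2.attendees
Arena | NULL
Forum | NULL
Gallery | NULL
HallB | NULL
Theater | NULL
Theater | NULL
NULL | NULL
NULL | NULL
NULL | NULL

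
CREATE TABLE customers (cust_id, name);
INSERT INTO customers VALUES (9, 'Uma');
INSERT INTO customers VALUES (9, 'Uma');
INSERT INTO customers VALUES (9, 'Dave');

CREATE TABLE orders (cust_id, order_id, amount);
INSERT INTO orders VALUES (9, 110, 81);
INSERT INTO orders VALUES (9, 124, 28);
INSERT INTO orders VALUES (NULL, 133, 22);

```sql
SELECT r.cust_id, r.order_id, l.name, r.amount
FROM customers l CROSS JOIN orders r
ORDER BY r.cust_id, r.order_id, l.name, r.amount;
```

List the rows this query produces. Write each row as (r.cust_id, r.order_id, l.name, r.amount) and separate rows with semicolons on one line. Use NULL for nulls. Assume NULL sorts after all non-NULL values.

(9, 110, Dave, 81); (9, 110, Uma, 81); (9, 110, Uma, 81); (9, 124, Dave, 28); (9, 124, Uma, 28); (9, 124, Uma, 28); (NULL, 133, Dave, 22); (NULL, 133, Uma, 22); (NULL, 133, Uma, 22)

CROSS JOIN pairs every row of `customers` with every row of `orders`: 3 × 3 = 9 rows.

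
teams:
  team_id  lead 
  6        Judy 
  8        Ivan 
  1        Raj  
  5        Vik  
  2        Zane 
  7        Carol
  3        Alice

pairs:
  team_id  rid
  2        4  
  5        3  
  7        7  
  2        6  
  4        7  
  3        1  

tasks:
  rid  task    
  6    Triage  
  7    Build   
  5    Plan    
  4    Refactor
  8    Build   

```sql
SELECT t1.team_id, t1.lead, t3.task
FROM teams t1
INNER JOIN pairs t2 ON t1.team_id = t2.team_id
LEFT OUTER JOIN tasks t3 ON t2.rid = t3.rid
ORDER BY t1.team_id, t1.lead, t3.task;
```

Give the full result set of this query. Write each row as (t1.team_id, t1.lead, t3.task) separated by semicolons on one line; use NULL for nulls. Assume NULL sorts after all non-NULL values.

(2, Zane, Refactor); (2, Zane, Triage); (3, Alice, NULL); (5, Vik, NULL); (7, Carol, Build)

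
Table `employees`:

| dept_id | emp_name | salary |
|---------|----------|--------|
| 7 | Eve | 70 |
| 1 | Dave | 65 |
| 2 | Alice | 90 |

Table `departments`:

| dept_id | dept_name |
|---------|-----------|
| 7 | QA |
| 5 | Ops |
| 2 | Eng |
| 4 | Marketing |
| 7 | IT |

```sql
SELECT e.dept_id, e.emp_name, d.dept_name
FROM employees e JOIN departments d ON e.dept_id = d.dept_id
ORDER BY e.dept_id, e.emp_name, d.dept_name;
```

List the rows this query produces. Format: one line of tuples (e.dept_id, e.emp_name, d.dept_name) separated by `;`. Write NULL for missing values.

(2, Alice, Eng); (7, Eve, IT); (7, Eve, QA)

INNER JOIN keeps only pairs where the ON condition holds.
Matching on e.dept_id = d.dept_id.
Matched pairs: 3.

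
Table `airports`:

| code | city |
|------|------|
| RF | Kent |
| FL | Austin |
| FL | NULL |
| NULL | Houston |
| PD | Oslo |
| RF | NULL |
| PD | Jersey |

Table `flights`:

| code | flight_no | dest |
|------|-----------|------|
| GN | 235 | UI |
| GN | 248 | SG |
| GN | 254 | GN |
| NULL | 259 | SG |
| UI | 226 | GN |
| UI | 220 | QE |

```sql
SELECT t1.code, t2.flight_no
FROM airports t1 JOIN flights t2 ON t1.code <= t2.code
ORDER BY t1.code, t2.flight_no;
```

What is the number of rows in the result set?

INNER JOIN keeps only pairs where the ON condition holds.
Matching on t1.code <= t2.code. A NULL in a compared column never satisfies the condition.
- t1[0] code=RF → 2 match(es) in t2 → 2 row(s).
- t1[1] code=FL → 5 match(es) in t2 → 5 row(s).
- t1[2] code=FL → 5 match(es) in t2 → 5 row(s).
- t1[3] code=NULL → no match; dropped.
- t1[4] code=PD → 2 match(es) in t2 → 2 row(s).
- t1[5] code=RF → 2 match(es) in t2 → 2 row(s).
- t1[6] code=PD → 2 match(es) in t2 → 2 row(s).
Total: 18 rows.

18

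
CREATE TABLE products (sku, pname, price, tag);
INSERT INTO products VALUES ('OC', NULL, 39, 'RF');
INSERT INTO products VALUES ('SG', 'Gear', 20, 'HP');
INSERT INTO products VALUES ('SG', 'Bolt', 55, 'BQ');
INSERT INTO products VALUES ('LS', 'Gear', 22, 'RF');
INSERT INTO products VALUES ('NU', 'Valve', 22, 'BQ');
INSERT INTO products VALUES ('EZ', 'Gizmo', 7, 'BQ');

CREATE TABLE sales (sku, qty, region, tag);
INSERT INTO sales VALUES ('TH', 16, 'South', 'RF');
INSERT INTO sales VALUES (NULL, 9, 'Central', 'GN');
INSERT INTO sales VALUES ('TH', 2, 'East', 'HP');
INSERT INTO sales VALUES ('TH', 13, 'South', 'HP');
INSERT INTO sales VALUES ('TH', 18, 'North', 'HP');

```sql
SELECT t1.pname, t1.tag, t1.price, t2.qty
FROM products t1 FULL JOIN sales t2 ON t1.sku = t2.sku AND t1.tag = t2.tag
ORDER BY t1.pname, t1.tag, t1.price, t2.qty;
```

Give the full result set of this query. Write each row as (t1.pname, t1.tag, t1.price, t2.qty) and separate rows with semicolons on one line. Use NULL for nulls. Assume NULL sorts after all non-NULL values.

(Bolt, BQ, 55, NULL); (Gear, HP, 20, NULL); (Gear, RF, 22, NULL); (Gizmo, BQ, 7, NULL); (Valve, BQ, 22, NULL); (NULL, RF, 39, NULL); (NULL, NULL, NULL, 2); (NULL, NULL, NULL, 9); (NULL, NULL, NULL, 13); (NULL, NULL, NULL, 16); (NULL, NULL, NULL, 18)

FULL OUTER JOIN keeps every row from both sides; unmatched rows get NULL for the other side's columns.
Matching on t1.sku = t2.sku AND t1.tag = t2.tag. A NULL in a compared column never satisfies the condition.
- sku=OC, tag=RF: no t2 row matches, row kept with t2 columns NULL.
- sku=SG, tag=HP: no t2 row matches, row kept with t2 columns NULL.
- sku=SG, tag=BQ: no t2 row matches, row kept with t2 columns NULL.
- sku=LS, tag=RF: no t2 row matches, row kept with t2 columns NULL.
- sku=NU, tag=BQ: no t2 row matches, row kept with t2 columns NULL.
- sku=EZ, tag=BQ: no t2 row matches, row kept with t2 columns NULL.
- plus 5 unmatched t2 row(s), each kept with NULL t1 columns.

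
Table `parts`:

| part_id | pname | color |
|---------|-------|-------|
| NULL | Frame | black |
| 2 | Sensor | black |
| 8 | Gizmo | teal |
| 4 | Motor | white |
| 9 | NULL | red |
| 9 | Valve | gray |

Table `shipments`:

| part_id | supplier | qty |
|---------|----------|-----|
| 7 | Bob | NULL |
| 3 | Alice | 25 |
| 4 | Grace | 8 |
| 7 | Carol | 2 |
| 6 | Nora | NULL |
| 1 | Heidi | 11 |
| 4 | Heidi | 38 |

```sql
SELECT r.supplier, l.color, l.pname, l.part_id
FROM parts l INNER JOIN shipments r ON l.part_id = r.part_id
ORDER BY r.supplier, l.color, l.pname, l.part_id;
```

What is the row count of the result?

2

INNER JOIN keeps only pairs where the ON condition holds.
Matching on l.part_id = r.part_id. A NULL in a compared column never satisfies the condition.
Matched pairs: 2.
Total: 2 rows.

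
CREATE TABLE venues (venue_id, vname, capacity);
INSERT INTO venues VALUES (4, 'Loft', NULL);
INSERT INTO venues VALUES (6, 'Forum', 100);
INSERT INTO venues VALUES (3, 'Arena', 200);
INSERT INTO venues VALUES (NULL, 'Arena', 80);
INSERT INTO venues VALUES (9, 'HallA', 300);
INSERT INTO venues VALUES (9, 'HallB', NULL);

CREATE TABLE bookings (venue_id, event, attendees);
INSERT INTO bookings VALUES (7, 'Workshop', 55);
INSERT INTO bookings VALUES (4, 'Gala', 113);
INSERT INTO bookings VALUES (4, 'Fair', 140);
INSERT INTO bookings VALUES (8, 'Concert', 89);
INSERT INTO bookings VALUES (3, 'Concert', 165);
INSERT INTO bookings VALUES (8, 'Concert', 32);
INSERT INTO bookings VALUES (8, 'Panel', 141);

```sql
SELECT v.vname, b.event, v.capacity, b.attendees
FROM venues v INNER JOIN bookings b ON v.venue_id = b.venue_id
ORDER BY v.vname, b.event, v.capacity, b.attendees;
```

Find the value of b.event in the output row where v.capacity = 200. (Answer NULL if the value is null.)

Concert

INNER JOIN keeps only pairs where the ON condition holds.
Matching on v.venue_id = b.venue_id. A NULL in a compared column never satisfies the condition.
Matched pairs: 3.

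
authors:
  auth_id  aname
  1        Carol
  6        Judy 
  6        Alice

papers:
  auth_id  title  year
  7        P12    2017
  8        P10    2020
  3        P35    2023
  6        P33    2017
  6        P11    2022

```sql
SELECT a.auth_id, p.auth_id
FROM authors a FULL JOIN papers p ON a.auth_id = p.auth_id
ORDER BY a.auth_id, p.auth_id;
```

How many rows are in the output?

8

FULL OUTER JOIN keeps every row from both sides; unmatched rows get NULL for the other side's columns.
Matching on a.auth_id = p.auth_id.
- auth_id=1: no p row matches, row kept with p columns NULL.
- auth_id=6: 2 matching p row(s), so 2 row(s) emitted.
- auth_id=6: 2 matching p row(s), so 2 row(s) emitted.
- 3 row(s) from p found no a partner → padded with NULL.
Total: 4 matched + 4 padded = 8 rows.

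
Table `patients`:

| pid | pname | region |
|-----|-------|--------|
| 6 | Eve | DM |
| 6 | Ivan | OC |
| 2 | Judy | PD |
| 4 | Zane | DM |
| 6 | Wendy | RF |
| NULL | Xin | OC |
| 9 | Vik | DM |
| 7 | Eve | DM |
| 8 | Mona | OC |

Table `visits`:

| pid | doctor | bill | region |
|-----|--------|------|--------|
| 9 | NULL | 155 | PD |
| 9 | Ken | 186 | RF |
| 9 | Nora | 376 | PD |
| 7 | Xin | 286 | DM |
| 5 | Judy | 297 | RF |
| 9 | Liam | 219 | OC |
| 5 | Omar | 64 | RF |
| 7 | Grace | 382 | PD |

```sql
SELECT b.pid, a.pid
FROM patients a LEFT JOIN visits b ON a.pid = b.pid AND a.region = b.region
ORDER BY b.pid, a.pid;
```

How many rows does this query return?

LEFT JOIN keeps every row from `patients`; unmatched rows get NULL for `visits`'s columns.
Matching on a.pid = b.pid AND a.region = b.region. A NULL in a compared column never satisfies the condition.
- a row (pid=6, region=DM): no match → kept, b columns NULL.
- a row (pid=6, region=OC): no match → kept, b columns NULL.
- a row (pid=2, region=PD): no match → kept, b columns NULL.
- a row (pid=4, region=DM): no match → kept, b columns NULL.
- a row (pid=6, region=RF): no match → kept, b columns NULL.
- a row (pid=NULL, region=OC): no match → kept, b columns NULL.
- a row (pid=9, region=DM): no match → kept, b columns NULL.
- a row (pid=7, region=DM): matches 1 b row(s) → 1 output row(s).
- a row (pid=8, region=OC): no match → kept, b columns NULL.
Total: 1 matched + 8 padded = 9 rows.

9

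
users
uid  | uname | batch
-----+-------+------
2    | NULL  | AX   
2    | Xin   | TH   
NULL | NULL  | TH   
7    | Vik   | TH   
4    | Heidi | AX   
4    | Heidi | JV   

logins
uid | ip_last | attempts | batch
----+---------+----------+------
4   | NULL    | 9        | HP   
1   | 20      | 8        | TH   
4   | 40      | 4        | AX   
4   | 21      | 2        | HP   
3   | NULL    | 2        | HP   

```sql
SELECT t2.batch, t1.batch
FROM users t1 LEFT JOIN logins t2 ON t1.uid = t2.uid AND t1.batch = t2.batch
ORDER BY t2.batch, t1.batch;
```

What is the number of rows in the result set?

LEFT JOIN keeps every row from `users`; unmatched rows get NULL for `logins`'s columns.
Matching on t1.uid = t2.uid AND t1.batch = t2.batch. A NULL in a compared column never satisfies the condition.
- t1[0] uid=2, batch=AX → no match; kept with NULLs on the t2 side.
- t1[1] uid=2, batch=TH → no match; kept with NULLs on the t2 side.
- t1[2] uid=NULL, batch=TH → no match; kept with NULLs on the t2 side.
- t1[3] uid=7, batch=TH → no match; kept with NULLs on the t2 side.
- t1[4] uid=4, batch=AX → 1 match(es) in t2 → 1 row(s).
- t1[5] uid=4, batch=JV → no match; kept with NULLs on the t2 side.
Total: 1 matched + 5 padded = 6 rows.

6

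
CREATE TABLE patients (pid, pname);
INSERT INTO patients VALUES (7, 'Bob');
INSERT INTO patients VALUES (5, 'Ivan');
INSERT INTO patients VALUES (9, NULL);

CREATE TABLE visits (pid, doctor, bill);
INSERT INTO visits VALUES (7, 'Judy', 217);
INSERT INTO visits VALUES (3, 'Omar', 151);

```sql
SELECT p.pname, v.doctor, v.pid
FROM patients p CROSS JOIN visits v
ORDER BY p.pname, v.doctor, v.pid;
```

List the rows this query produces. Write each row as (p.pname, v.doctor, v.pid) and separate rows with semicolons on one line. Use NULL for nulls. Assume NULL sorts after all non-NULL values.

CROSS JOIN pairs every row of `patients` with every row of `visits`: 3 × 2 = 6 rows.
After projecting and ordering:
p.pname | v.doctor | v.pid
Bob | Judy | 7
Bob | Omar | 3
Ivan | Judy | 7
Ivan | Omar | 3
NULL | Judy | 7
NULL | Omar | 3

(Bob, Judy, 7); (Bob, Omar, 3); (Ivan, Judy, 7); (Ivan, Omar, 3); (NULL, Judy, 7); (NULL, Omar, 3)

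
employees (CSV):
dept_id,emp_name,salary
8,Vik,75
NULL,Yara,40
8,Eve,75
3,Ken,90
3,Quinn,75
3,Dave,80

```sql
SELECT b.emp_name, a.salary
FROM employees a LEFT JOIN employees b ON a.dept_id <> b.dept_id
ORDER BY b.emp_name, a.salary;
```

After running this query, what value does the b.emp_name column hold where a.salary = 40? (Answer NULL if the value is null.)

NULL

LEFT JOIN keeps every row from `employees a`; unmatched rows get NULL for `employees b`'s columns.
Matching on a.dept_id <> b.dept_id. A NULL in a compared column never satisfies the condition.
- a row (dept_id=8): matches 3 b row(s) → 3 output row(s).
- a row (dept_id=NULL): no match → kept, b columns NULL.
- a row (dept_id=8): matches 3 b row(s) → 3 output row(s).
- a row (dept_id=3): matches 2 b row(s) → 2 output row(s).
- a row (dept_id=3): matches 2 b row(s) → 2 output row(s).
- a row (dept_id=3): matches 2 b row(s) → 2 output row(s).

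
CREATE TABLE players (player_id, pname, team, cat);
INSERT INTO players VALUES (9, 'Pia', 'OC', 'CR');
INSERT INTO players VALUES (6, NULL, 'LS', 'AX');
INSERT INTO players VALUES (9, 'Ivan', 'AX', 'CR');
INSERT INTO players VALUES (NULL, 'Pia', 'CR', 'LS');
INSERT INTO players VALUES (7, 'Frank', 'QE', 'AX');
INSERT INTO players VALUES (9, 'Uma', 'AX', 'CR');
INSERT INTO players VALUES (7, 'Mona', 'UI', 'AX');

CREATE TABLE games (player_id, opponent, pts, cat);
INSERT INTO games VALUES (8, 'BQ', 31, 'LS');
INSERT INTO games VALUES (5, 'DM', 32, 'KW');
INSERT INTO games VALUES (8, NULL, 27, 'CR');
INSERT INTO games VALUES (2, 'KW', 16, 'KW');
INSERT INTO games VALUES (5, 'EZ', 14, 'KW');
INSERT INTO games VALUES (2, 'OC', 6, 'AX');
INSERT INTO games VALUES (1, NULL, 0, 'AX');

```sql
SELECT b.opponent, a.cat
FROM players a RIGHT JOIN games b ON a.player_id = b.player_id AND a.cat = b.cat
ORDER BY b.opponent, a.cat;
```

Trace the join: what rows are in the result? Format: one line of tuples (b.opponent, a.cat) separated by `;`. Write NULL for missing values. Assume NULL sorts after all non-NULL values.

(BQ, NULL); (DM, NULL); (EZ, NULL); (KW, NULL); (OC, NULL); (NULL, NULL); (NULL, NULL)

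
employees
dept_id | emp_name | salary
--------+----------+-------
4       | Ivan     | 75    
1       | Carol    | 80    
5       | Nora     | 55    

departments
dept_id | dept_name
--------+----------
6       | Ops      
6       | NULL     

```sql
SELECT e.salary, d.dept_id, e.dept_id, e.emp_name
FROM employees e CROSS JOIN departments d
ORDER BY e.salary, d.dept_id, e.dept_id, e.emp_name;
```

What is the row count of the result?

CROSS JOIN pairs every row of `employees` with every row of `departments`: 3 × 2 = 6 rows.

6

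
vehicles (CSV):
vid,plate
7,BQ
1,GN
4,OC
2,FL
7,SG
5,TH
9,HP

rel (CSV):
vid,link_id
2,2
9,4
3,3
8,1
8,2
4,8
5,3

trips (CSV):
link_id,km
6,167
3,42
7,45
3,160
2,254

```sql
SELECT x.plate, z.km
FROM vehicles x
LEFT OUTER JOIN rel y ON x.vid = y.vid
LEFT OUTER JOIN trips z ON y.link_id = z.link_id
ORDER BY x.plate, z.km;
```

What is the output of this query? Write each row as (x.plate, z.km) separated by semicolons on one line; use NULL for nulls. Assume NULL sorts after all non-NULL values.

(BQ, NULL); (FL, 254); (GN, NULL); (HP, NULL); (OC, NULL); (SG, NULL); (TH, 42); (TH, 160)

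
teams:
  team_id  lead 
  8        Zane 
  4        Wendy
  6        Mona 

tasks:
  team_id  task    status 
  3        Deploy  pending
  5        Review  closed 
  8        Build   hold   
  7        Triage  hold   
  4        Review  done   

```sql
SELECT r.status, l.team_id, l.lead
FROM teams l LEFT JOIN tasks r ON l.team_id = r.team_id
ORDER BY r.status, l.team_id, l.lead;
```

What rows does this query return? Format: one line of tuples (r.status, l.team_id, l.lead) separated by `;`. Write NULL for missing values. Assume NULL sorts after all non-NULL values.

(done, 4, Wendy); (hold, 8, Zane); (NULL, 6, Mona)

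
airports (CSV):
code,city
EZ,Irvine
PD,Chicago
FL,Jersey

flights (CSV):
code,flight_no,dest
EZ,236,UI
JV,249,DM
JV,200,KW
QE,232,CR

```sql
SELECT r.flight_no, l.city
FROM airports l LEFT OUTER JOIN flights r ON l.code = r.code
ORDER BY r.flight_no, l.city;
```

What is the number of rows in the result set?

3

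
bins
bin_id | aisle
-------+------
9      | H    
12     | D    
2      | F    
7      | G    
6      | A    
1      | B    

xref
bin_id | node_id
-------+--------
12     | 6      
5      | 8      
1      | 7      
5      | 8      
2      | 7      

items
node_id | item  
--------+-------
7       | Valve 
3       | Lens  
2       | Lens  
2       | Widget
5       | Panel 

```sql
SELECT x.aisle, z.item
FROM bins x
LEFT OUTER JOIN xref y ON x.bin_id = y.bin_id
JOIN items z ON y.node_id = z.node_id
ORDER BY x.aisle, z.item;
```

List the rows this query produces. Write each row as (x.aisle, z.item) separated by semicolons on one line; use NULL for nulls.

Evaluate left to right. First `bins x LEFT JOIN xref y` on bin_id: 6 row(s).
Then INNER JOIN `items z` on node_id: keep only rows whose y.node_id appears in z.

(B, Valve); (F, Valve)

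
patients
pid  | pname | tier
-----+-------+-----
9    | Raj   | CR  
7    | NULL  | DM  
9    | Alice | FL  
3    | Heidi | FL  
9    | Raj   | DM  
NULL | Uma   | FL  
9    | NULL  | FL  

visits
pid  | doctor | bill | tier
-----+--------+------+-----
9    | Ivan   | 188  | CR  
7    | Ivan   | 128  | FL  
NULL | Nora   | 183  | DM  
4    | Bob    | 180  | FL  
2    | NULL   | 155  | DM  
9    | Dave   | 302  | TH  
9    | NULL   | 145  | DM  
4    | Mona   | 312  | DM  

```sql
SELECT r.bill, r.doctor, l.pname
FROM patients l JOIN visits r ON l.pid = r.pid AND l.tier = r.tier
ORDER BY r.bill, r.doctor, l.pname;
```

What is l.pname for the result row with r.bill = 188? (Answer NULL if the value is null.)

Raj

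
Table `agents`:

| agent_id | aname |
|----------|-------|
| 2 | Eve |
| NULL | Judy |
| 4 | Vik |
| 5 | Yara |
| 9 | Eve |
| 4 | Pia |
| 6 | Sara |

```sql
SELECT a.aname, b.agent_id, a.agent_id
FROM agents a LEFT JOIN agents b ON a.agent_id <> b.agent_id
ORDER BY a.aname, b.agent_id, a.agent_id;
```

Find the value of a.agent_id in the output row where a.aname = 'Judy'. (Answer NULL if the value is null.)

LEFT JOIN keeps every row from `agents a`; unmatched rows get NULL for `agents b`'s columns.
Matching on a.agent_id <> b.agent_id. A NULL in a compared column never satisfies the condition.
- a row (agent_id=2): matches 5 b row(s) → 5 output row(s).
- a row (agent_id=NULL): no match → kept, b columns NULL.
- a row (agent_id=4): matches 4 b row(s) → 4 output row(s).
- a row (agent_id=5): matches 5 b row(s) → 5 output row(s).
- a row (agent_id=9): matches 5 b row(s) → 5 output row(s).
- a row (agent_id=4): matches 4 b row(s) → 4 output row(s).
- a row (agent_id=6): matches 5 b row(s) → 5 output row(s).

NULL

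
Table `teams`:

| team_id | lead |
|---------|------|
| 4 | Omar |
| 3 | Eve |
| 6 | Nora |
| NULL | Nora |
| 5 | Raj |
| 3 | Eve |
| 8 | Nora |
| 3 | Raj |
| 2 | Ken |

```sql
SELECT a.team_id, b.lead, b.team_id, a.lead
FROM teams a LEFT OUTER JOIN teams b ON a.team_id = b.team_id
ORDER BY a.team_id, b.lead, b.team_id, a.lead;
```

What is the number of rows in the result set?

15

LEFT JOIN keeps every row from `teams a`; unmatched rows get NULL for `teams b`'s columns.
Matching on a.team_id = b.team_id. A NULL in a compared column never satisfies the condition.
Matched pairs: 14; unmatched a rows kept: 1.
Total: 14 matched + 1 padded = 15 rows.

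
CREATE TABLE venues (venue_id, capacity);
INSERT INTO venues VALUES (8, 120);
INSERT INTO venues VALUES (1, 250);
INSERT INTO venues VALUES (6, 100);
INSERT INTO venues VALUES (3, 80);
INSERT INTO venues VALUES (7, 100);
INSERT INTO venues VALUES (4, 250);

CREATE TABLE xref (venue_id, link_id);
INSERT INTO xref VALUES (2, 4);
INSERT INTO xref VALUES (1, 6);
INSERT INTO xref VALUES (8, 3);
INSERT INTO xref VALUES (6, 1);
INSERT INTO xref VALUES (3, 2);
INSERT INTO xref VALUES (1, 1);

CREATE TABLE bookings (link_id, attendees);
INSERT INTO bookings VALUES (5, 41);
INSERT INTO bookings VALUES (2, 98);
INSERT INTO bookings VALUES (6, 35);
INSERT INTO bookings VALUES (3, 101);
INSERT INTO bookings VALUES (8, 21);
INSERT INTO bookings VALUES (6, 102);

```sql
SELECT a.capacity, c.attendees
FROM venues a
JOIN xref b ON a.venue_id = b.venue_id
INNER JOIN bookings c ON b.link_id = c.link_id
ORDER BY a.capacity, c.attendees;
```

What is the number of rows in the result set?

Step 1 — a INNER JOIN b on venue_id → 5 row(s).
Then INNER JOIN `bookings c` on link_id: keep only rows whose b.link_id appears in c.
Result: 4 row(s).

4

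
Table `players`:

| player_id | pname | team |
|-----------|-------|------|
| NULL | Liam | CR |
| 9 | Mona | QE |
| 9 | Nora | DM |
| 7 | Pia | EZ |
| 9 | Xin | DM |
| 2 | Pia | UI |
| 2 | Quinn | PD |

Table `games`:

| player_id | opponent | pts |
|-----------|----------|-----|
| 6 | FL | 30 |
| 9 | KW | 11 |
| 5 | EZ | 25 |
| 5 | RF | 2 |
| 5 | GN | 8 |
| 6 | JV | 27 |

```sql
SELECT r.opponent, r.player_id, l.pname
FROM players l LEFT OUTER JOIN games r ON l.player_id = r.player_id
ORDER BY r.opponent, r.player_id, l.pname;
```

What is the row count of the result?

7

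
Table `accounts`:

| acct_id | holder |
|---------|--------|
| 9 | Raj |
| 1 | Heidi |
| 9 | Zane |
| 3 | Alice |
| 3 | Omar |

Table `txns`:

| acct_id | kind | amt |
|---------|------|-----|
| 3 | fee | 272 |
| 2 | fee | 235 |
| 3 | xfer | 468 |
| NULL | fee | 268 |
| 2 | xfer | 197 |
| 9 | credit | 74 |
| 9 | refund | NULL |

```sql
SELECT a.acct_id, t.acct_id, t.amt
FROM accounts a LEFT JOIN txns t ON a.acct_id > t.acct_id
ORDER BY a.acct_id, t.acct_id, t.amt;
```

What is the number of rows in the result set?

13

LEFT JOIN keeps every row from `accounts`; unmatched rows get NULL for `txns`'s columns.
Matching on a.acct_id > t.acct_id. A NULL in a compared column never satisfies the condition.
Matched pairs: 12; unmatched a rows kept: 1.
Total: 12 matched + 1 padded = 13 rows.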